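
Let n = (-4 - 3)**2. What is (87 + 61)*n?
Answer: 7252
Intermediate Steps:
n = 49 (n = (-7)**2 = 49)
(87 + 61)*n = (87 + 61)*49 = 148*49 = 7252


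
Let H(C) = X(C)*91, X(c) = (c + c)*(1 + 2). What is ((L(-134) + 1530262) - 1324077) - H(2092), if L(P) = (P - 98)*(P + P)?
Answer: -873871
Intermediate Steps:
X(c) = 6*c (X(c) = (2*c)*3 = 6*c)
H(C) = 546*C (H(C) = (6*C)*91 = 546*C)
L(P) = 2*P*(-98 + P) (L(P) = (-98 + P)*(2*P) = 2*P*(-98 + P))
((L(-134) + 1530262) - 1324077) - H(2092) = ((2*(-134)*(-98 - 134) + 1530262) - 1324077) - 546*2092 = ((2*(-134)*(-232) + 1530262) - 1324077) - 1*1142232 = ((62176 + 1530262) - 1324077) - 1142232 = (1592438 - 1324077) - 1142232 = 268361 - 1142232 = -873871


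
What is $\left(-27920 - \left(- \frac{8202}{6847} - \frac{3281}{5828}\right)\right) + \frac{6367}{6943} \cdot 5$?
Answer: $- \frac{7733635981821091}{277055665988} \approx -27914.0$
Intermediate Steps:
$\left(-27920 - \left(- \frac{8202}{6847} - \frac{3281}{5828}\right)\right) + \frac{6367}{6943} \cdot 5 = \left(-27920 - - \frac{70266263}{39904316}\right) + 6367 \cdot \frac{1}{6943} \cdot 5 = \left(-27920 + \left(\frac{3281}{5828} + \frac{8202}{6847}\right)\right) + \frac{6367}{6943} \cdot 5 = \left(-27920 + \frac{70266263}{39904316}\right) + \frac{31835}{6943} = - \frac{1114058236457}{39904316} + \frac{31835}{6943} = - \frac{7733635981821091}{277055665988}$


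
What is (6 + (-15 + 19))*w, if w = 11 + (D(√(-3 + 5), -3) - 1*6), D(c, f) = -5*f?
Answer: 200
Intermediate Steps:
w = 20 (w = 11 + (-5*(-3) - 1*6) = 11 + (15 - 6) = 11 + 9 = 20)
(6 + (-15 + 19))*w = (6 + (-15 + 19))*20 = (6 + 4)*20 = 10*20 = 200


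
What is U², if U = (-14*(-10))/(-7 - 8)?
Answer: 784/9 ≈ 87.111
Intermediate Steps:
U = -28/3 (U = 140/(-15) = 140*(-1/15) = -28/3 ≈ -9.3333)
U² = (-28/3)² = 784/9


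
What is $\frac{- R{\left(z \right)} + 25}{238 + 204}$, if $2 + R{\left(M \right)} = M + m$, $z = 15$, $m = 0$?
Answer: $\frac{6}{221} \approx 0.027149$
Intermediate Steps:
$R{\left(M \right)} = -2 + M$ ($R{\left(M \right)} = -2 + \left(M + 0\right) = -2 + M$)
$\frac{- R{\left(z \right)} + 25}{238 + 204} = \frac{- (-2 + 15) + 25}{238 + 204} = \frac{\left(-1\right) 13 + 25}{442} = \left(-13 + 25\right) \frac{1}{442} = 12 \cdot \frac{1}{442} = \frac{6}{221}$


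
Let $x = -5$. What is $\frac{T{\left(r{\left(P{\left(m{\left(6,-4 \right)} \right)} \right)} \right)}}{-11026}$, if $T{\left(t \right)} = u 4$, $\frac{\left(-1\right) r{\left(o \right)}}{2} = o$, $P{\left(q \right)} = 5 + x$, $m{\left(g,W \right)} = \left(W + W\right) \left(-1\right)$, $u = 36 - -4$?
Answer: $- \frac{80}{5513} \approx -0.014511$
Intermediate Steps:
$u = 40$ ($u = 36 + 4 = 40$)
$m{\left(g,W \right)} = - 2 W$ ($m{\left(g,W \right)} = 2 W \left(-1\right) = - 2 W$)
$P{\left(q \right)} = 0$ ($P{\left(q \right)} = 5 - 5 = 0$)
$r{\left(o \right)} = - 2 o$
$T{\left(t \right)} = 160$ ($T{\left(t \right)} = 40 \cdot 4 = 160$)
$\frac{T{\left(r{\left(P{\left(m{\left(6,-4 \right)} \right)} \right)} \right)}}{-11026} = \frac{160}{-11026} = 160 \left(- \frac{1}{11026}\right) = - \frac{80}{5513}$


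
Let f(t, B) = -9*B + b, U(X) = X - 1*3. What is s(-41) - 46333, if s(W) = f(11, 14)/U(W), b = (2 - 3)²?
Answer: -2038527/44 ≈ -46330.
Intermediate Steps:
U(X) = -3 + X (U(X) = X - 3 = -3 + X)
b = 1 (b = (-1)² = 1)
f(t, B) = 1 - 9*B (f(t, B) = -9*B + 1 = 1 - 9*B)
s(W) = -125/(-3 + W) (s(W) = (1 - 9*14)/(-3 + W) = (1 - 126)/(-3 + W) = -125/(-3 + W))
s(-41) - 46333 = -125/(-3 - 41) - 46333 = -125/(-44) - 46333 = -125*(-1/44) - 46333 = 125/44 - 46333 = -2038527/44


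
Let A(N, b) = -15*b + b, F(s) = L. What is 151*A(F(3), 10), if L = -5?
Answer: -21140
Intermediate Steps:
F(s) = -5
A(N, b) = -14*b
151*A(F(3), 10) = 151*(-14*10) = 151*(-140) = -21140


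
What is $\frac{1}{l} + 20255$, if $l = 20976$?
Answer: $\frac{424868881}{20976} \approx 20255.0$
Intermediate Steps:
$\frac{1}{l} + 20255 = \frac{1}{20976} + 20255 = \frac{424868881}{20976}$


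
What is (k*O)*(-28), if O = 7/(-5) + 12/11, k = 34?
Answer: 16184/55 ≈ 294.25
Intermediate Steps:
O = -17/55 (O = 7*(-⅕) + 12*(1/11) = -7/5 + 12/11 = -17/55 ≈ -0.30909)
(k*O)*(-28) = (34*(-17/55))*(-28) = -578/55*(-28) = 16184/55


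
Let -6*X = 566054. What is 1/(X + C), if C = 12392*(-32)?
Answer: -3/1472659 ≈ -2.0371e-6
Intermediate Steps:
X = -283027/3 (X = -⅙*566054 = -283027/3 ≈ -94342.)
C = -396544
1/(X + C) = 1/(-283027/3 - 396544) = 1/(-1472659/3) = -3/1472659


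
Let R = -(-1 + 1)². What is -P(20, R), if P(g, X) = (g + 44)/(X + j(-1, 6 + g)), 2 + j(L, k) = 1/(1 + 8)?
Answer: 576/17 ≈ 33.882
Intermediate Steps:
R = 0 (R = -1*0² = -1*0 = 0)
j(L, k) = -17/9 (j(L, k) = -2 + 1/(1 + 8) = -2 + 1/9 = -2 + ⅑ = -17/9)
P(g, X) = (44 + g)/(-17/9 + X) (P(g, X) = (g + 44)/(X - 17/9) = (44 + g)/(-17/9 + X))
-P(20, R) = -9*(44 + 20)/(-17 + 9*0) = -9*64/(-17 + 0) = -9*64/(-17) = -9*(-1)*64/17 = -1*(-576/17) = 576/17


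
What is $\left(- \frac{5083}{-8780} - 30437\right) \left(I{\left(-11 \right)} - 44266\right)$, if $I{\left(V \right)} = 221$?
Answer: $\frac{2354044723593}{1756} \approx 1.3406 \cdot 10^{9}$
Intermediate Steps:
$\left(- \frac{5083}{-8780} - 30437\right) \left(I{\left(-11 \right)} - 44266\right) = \left(- \frac{5083}{-8780} - 30437\right) \left(221 - 44266\right) = \left(\left(-5083\right) \left(- \frac{1}{8780}\right) - 30437\right) \left(-44045\right) = \left(\frac{5083}{8780} - 30437\right) \left(-44045\right) = \left(- \frac{267231777}{8780}\right) \left(-44045\right) = \frac{2354044723593}{1756}$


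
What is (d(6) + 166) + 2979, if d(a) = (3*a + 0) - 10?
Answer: 3153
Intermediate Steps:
d(a) = -10 + 3*a (d(a) = 3*a - 10 = -10 + 3*a)
(d(6) + 166) + 2979 = ((-10 + 3*6) + 166) + 2979 = ((-10 + 18) + 166) + 2979 = (8 + 166) + 2979 = 174 + 2979 = 3153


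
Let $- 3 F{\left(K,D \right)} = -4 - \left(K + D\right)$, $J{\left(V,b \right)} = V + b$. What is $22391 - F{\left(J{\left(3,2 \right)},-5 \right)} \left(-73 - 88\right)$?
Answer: $\frac{67817}{3} \approx 22606.0$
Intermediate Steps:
$F{\left(K,D \right)} = \frac{4}{3} + \frac{D}{3} + \frac{K}{3}$ ($F{\left(K,D \right)} = - \frac{-4 - \left(K + D\right)}{3} = - \frac{-4 - \left(D + K\right)}{3} = - \frac{-4 - D - K}{3} = \frac{4}{3} + \frac{D}{3} + \frac{K}{3}$)
$22391 - F{\left(J{\left(3,2 \right)},-5 \right)} \left(-73 - 88\right) = 22391 - \left(\frac{4}{3} + \frac{1}{3} \left(-5\right) + \frac{3 + 2}{3}\right) \left(-73 - 88\right) = 22391 - \left(\frac{4}{3} - \frac{5}{3} + \frac{1}{3} \cdot 5\right) \left(-161\right) = 22391 - \left(\frac{4}{3} - \frac{5}{3} + \frac{5}{3}\right) \left(-161\right) = 22391 - \frac{4}{3} \left(-161\right) = 22391 - - \frac{644}{3} = 22391 + \frac{644}{3} = \frac{67817}{3}$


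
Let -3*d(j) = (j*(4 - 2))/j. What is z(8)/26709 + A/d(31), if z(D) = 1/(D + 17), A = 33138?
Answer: -33190606574/667725 ≈ -49707.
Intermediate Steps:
z(D) = 1/(17 + D)
d(j) = -⅔ (d(j) = -j*(4 - 2)/(3*j) = -j*2/(3*j) = -2*j/(3*j) = -⅓*2 = -⅔)
z(8)/26709 + A/d(31) = 1/((17 + 8)*26709) + 33138/(-⅔) = (1/26709)/25 + 33138*(-3/2) = (1/25)*(1/26709) - 49707 = 1/667725 - 49707 = -33190606574/667725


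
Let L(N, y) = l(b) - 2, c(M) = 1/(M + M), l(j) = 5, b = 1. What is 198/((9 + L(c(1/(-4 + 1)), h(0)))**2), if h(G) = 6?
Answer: 11/8 ≈ 1.3750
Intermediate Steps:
c(M) = 1/(2*M)
L(N, y) = 3 (L(N, y) = 5 - 2 = 3)
198/((9 + L(c(1/(-4 + 1)), h(0)))**2) = 198/((9 + 3)**2) = 198/(12**2) = 198/144 = 198*(1/144) = 11/8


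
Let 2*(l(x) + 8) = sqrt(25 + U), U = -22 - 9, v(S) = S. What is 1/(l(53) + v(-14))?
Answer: -44/971 - I*sqrt(6)/971 ≈ -0.045314 - 0.0025226*I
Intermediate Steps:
U = -31
l(x) = -8 + I*sqrt(6)/2 (l(x) = -8 + sqrt(25 - 31)/2 = -8 + sqrt(-6)/2 = -8 + (I*sqrt(6))/2 = -8 + I*sqrt(6)/2)
1/(l(53) + v(-14)) = 1/((-8 + I*sqrt(6)/2) - 14) = 1/(-22 + I*sqrt(6)/2)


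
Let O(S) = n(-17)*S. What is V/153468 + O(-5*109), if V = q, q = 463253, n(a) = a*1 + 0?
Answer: 203192039/21924 ≈ 9268.0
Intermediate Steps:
n(a) = a (n(a) = a + 0 = a)
O(S) = -17*S
V = 463253
V/153468 + O(-5*109) = 463253/153468 - (-85)*109 = 463253*(1/153468) - 17*(-545) = 66179/21924 + 9265 = 203192039/21924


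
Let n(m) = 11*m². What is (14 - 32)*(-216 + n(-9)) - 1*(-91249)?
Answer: 79099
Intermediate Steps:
(14 - 32)*(-216 + n(-9)) - 1*(-91249) = (14 - 32)*(-216 + 11*(-9)²) - 1*(-91249) = -18*(-216 + 11*81) + 91249 = -18*(-216 + 891) + 91249 = -18*675 + 91249 = -12150 + 91249 = 79099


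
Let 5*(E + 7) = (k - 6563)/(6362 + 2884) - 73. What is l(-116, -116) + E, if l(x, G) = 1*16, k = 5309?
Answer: -43357/7705 ≈ -5.6271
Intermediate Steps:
l(x, G) = 16
E = -166637/7705 (E = -7 + ((5309 - 6563)/(6362 + 2884) - 73)/5 = -7 + (-1254/9246 - 73)/5 = -7 + (-1254*1/9246 - 73)/5 = -7 + (-209/1541 - 73)/5 = -7 + (⅕)*(-112702/1541) = -7 - 112702/7705 = -166637/7705 ≈ -21.627)
l(-116, -116) + E = 16 - 166637/7705 = -43357/7705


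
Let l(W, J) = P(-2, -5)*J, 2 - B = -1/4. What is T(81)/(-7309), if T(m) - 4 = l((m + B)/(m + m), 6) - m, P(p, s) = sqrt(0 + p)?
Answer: 77/7309 - 6*I*sqrt(2)/7309 ≈ 0.010535 - 0.0011609*I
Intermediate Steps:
P(p, s) = sqrt(p)
B = 9/4 (B = 2 - (-1)/4 = 2 - 1*(-1/4) = 2 + 1/4 = 9/4 ≈ 2.2500)
l(W, J) = I*J*sqrt(2) (l(W, J) = sqrt(-2)*J = (I*sqrt(2))*J = I*J*sqrt(2))
T(m) = 4 - m + 6*I*sqrt(2) (T(m) = 4 + (I*6*sqrt(2) - m) = 4 + (6*I*sqrt(2) - m) = 4 + (-m + 6*I*sqrt(2)) = 4 - m + 6*I*sqrt(2))
T(81)/(-7309) = (4 - 1*81 + 6*I*sqrt(2))/(-7309) = (4 - 81 + 6*I*sqrt(2))*(-1/7309) = (-77 + 6*I*sqrt(2))*(-1/7309) = 77/7309 - 6*I*sqrt(2)/7309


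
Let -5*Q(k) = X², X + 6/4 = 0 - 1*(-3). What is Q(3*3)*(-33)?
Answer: 297/20 ≈ 14.850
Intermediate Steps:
X = 3/2 (X = -3/2 + (0 - 1*(-3)) = -3/2 + (0 + 3) = -3/2 + 3 = 3/2 ≈ 1.5000)
Q(k) = -9/20 (Q(k) = -(3/2)²/5 = -⅕*9/4 = -9/20)
Q(3*3)*(-33) = -9/20*(-33) = 297/20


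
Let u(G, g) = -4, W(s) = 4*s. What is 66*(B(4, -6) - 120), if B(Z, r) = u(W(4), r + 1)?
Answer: -8184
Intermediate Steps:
B(Z, r) = -4
66*(B(4, -6) - 120) = 66*(-4 - 120) = 66*(-124) = -8184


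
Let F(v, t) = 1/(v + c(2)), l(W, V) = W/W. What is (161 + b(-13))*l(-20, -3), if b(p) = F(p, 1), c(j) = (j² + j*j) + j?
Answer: 482/3 ≈ 160.67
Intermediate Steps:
l(W, V) = 1
c(j) = j + 2*j² (c(j) = (j² + j²) + j = 2*j² + j = j + 2*j²)
F(v, t) = 1/(10 + v) (F(v, t) = 1/(v + 2*(1 + 2*2)) = 1/(v + 2*(1 + 4)) = 1/(v + 2*5) = 1/(v + 10) = 1/(10 + v))
b(p) = 1/(10 + p)
(161 + b(-13))*l(-20, -3) = (161 + 1/(10 - 13))*1 = (161 + 1/(-3))*1 = (161 - ⅓)*1 = (482/3)*1 = 482/3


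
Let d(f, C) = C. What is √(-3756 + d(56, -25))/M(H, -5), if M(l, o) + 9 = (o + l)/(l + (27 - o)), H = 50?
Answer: -82*I*√3781/693 ≈ -7.2759*I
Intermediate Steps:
M(l, o) = -9 + (l + o)/(27 + l - o) (M(l, o) = -9 + (o + l)/(l + (27 - o)) = -9 + (l + o)/(27 + l - o))
√(-3756 + d(56, -25))/M(H, -5) = √(-3756 - 25)/(((-243 - 8*50 + 10*(-5))/(27 + 50 - 1*(-5)))) = √(-3781)/(((-243 - 400 - 50)/(27 + 50 + 5))) = (I*√3781)/((-693/82)) = (I*√3781)/(((1/82)*(-693))) = (I*√3781)/(-693/82) = (I*√3781)*(-82/693) = -82*I*√3781/693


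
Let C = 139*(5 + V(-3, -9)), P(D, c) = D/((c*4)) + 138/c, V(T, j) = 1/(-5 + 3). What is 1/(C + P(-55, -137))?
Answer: 548/342277 ≈ 0.0016010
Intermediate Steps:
V(T, j) = -½ (V(T, j) = 1/(-2) = -½)
P(D, c) = 138/c + D/(4*c) (P(D, c) = D/((4*c)) + 138/c = D*(1/(4*c)) + 138/c = D/(4*c) + 138/c = 138/c + D/(4*c))
C = 1251/2 (C = 139*(5 - ½) = 139*(9/2) = 1251/2 ≈ 625.50)
1/(C + P(-55, -137)) = 1/(1251/2 + (¼)*(552 - 55)/(-137)) = 1/(1251/2 + (¼)*(-1/137)*497) = 1/(1251/2 - 497/548) = 1/(342277/548) = 548/342277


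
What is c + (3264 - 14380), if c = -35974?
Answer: -47090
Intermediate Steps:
c + (3264 - 14380) = -35974 + (3264 - 14380) = -35974 - 11116 = -47090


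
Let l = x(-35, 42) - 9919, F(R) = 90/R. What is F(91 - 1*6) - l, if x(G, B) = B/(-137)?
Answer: 23104531/2329 ≈ 9920.4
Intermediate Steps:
x(G, B) = -B/137 (x(G, B) = B*(-1/137) = -B/137)
l = -1358945/137 (l = -1/137*42 - 9919 = -42/137 - 9919 = -1358945/137 ≈ -9919.3)
F(91 - 1*6) - l = 90/(91 - 1*6) - 1*(-1358945/137) = 90/(91 - 6) + 1358945/137 = 90/85 + 1358945/137 = 90*(1/85) + 1358945/137 = 18/17 + 1358945/137 = 23104531/2329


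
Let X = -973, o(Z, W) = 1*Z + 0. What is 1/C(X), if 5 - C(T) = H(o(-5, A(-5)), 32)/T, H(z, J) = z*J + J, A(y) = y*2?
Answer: 973/4737 ≈ 0.20540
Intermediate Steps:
A(y) = 2*y
o(Z, W) = Z (o(Z, W) = Z + 0 = Z)
H(z, J) = J + J*z (H(z, J) = J*z + J = J + J*z)
C(T) = 5 + 128/T (C(T) = 5 - 32*(1 - 5)/T = 5 - 32*(-4)/T = 5 - (-128)/T = 5 + 128/T)
1/C(X) = 1/(5 + 128/(-973)) = 1/(5 + 128*(-1/973)) = 1/(5 - 128/973) = 1/(4737/973) = 973/4737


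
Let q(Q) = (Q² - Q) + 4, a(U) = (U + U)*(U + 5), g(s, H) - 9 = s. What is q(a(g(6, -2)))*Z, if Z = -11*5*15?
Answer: -296508300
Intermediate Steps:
g(s, H) = 9 + s
a(U) = 2*U*(5 + U) (a(U) = (2*U)*(5 + U) = 2*U*(5 + U))
Z = -825 (Z = -55*15 = -825)
q(Q) = 4 + Q² - Q
q(a(g(6, -2)))*Z = (4 + (2*(9 + 6)*(5 + (9 + 6)))² - 2*(9 + 6)*(5 + (9 + 6)))*(-825) = (4 + (2*15*(5 + 15))² - 2*15*(5 + 15))*(-825) = (4 + (2*15*20)² - 2*15*20)*(-825) = (4 + 600² - 1*600)*(-825) = (4 + 360000 - 600)*(-825) = 359404*(-825) = -296508300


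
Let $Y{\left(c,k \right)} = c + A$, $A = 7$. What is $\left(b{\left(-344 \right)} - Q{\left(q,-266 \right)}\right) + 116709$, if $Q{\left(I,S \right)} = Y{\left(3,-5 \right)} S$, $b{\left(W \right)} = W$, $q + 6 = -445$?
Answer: $119025$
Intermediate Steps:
$q = -451$ ($q = -6 - 445 = -451$)
$Y{\left(c,k \right)} = 7 + c$ ($Y{\left(c,k \right)} = c + 7 = 7 + c$)
$Q{\left(I,S \right)} = 10 S$ ($Q{\left(I,S \right)} = \left(7 + 3\right) S = 10 S$)
$\left(b{\left(-344 \right)} - Q{\left(q,-266 \right)}\right) + 116709 = \left(-344 - 10 \left(-266\right)\right) + 116709 = \left(-344 - -2660\right) + 116709 = \left(-344 + 2660\right) + 116709 = 2316 + 116709 = 119025$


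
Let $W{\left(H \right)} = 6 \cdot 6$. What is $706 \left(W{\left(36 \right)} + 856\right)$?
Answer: $629752$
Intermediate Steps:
$W{\left(H \right)} = 36$
$706 \left(W{\left(36 \right)} + 856\right) = 706 \left(36 + 856\right) = 706 \cdot 892 = 629752$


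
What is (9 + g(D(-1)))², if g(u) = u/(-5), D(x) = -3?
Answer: 2304/25 ≈ 92.160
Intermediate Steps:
g(u) = -u/5 (g(u) = u*(-⅕) = -u/5)
(9 + g(D(-1)))² = (9 - ⅕*(-3))² = (9 + ⅗)² = (48/5)² = 2304/25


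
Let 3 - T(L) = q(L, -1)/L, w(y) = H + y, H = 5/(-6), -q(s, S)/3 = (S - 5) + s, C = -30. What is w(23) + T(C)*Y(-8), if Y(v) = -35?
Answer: -1253/6 ≈ -208.83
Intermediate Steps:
q(s, S) = 15 - 3*S - 3*s (q(s, S) = -3*((S - 5) + s) = -3*((-5 + S) + s) = -3*(-5 + S + s) = 15 - 3*S - 3*s)
H = -⅚ (H = 5*(-⅙) = -⅚ ≈ -0.83333)
w(y) = -⅚ + y
T(L) = 3 - (18 - 3*L)/L (T(L) = 3 - (15 - 3*(-1) - 3*L)/L = 3 - (15 + 3 - 3*L)/L = 3 - (18 - 3*L)/L)
w(23) + T(C)*Y(-8) = (-⅚ + 23) + (6 - 18/(-30))*(-35) = 133/6 + (6 - 18*(-1/30))*(-35) = 133/6 + (6 + ⅗)*(-35) = 133/6 + (33/5)*(-35) = 133/6 - 231 = -1253/6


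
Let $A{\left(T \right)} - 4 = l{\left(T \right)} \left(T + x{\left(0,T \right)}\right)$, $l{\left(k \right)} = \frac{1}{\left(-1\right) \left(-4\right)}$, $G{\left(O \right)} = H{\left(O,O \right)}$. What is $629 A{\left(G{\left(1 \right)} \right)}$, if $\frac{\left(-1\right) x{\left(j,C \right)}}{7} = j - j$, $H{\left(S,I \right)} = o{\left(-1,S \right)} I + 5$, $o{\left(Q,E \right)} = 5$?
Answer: $\frac{8177}{2} \approx 4088.5$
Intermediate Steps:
$H{\left(S,I \right)} = 5 + 5 I$ ($H{\left(S,I \right)} = 5 I + 5 = 5 + 5 I$)
$G{\left(O \right)} = 5 + 5 O$
$x{\left(j,C \right)} = 0$ ($x{\left(j,C \right)} = - 7 \left(j - j\right) = \left(-7\right) 0 = 0$)
$l{\left(k \right)} = \frac{1}{4}$
$A{\left(T \right)} = 4 + \frac{T}{4}$ ($A{\left(T \right)} = 4 + \frac{T + 0}{4} = 4 + \frac{T}{4}$)
$629 A{\left(G{\left(1 \right)} \right)} = 629 \left(4 + \frac{5 + 5 \cdot 1}{4}\right) = 629 \left(4 + \frac{5 + 5}{4}\right) = 629 \left(4 + \frac{1}{4} \cdot 10\right) = 629 \left(4 + \frac{5}{2}\right) = 629 \cdot \frac{13}{2} = \frac{8177}{2}$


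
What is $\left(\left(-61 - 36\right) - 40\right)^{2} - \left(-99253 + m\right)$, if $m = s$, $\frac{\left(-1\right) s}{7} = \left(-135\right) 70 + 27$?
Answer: $52061$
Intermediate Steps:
$s = 65961$ ($s = - 7 \left(\left(-135\right) 70 + 27\right) = - 7 \left(-9450 + 27\right) = \left(-7\right) \left(-9423\right) = 65961$)
$m = 65961$
$\left(\left(-61 - 36\right) - 40\right)^{2} - \left(-99253 + m\right) = \left(\left(-61 - 36\right) - 40\right)^{2} + \left(99253 - 65961\right) = \left(-97 - 40\right)^{2} + \left(99253 - 65961\right) = \left(-137\right)^{2} + 33292 = 18769 + 33292 = 52061$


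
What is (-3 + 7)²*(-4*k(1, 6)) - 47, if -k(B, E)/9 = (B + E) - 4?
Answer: 1681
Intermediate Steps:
k(B, E) = 36 - 9*B - 9*E (k(B, E) = -9*((B + E) - 4) = -9*(-4 + B + E) = 36 - 9*B - 9*E)
(-3 + 7)²*(-4*k(1, 6)) - 47 = (-3 + 7)²*(-4*(36 - 9*1 - 9*6)) - 47 = 4²*(-4*(36 - 9 - 54)) - 47 = 16*(-4*(-27)) - 47 = 16*108 - 47 = 1728 - 47 = 1681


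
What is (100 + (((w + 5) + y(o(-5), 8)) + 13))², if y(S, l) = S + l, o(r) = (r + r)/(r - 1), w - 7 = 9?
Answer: 185761/9 ≈ 20640.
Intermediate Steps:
w = 16 (w = 7 + 9 = 16)
o(r) = 2*r/(-1 + r) (o(r) = (2*r)/(-1 + r) = 2*r/(-1 + r))
(100 + (((w + 5) + y(o(-5), 8)) + 13))² = (100 + (((16 + 5) + (2*(-5)/(-1 - 5) + 8)) + 13))² = (100 + ((21 + (2*(-5)/(-6) + 8)) + 13))² = (100 + ((21 + (2*(-5)*(-⅙) + 8)) + 13))² = (100 + ((21 + (5/3 + 8)) + 13))² = (100 + ((21 + 29/3) + 13))² = (100 + (92/3 + 13))² = (100 + 131/3)² = (431/3)² = 185761/9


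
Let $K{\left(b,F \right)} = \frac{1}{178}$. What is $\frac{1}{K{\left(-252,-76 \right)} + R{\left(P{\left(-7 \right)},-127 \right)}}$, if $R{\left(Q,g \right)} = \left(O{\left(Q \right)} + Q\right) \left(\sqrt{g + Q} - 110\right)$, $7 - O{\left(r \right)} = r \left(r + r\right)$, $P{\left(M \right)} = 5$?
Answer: $\frac{132439298}{559178716593} + \frac{1203992 i \sqrt{122}}{559178716593} \approx 0.00023685 + 2.3782 \cdot 10^{-5} i$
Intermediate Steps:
$K{\left(b,F \right)} = \frac{1}{178}$
$O{\left(r \right)} = 7 - 2 r^{2}$ ($O{\left(r \right)} = 7 - r \left(r + r\right) = 7 - r 2 r = 7 - 2 r^{2}$)
$R{\left(Q,g \right)} = \left(-110 + \sqrt{Q + g}\right) \left(7 + Q - 2 Q^{2}\right)$ ($R{\left(Q,g \right)} = \left(\left(7 - 2 Q^{2}\right) + Q\right) \left(\sqrt{g + Q} - 110\right) = \left(7 + Q - 2 Q^{2}\right) \left(\sqrt{Q + g} - 110\right) = \left(7 + Q - 2 Q^{2}\right) \left(-110 + \sqrt{Q + g}\right) = \left(-110 + \sqrt{Q + g}\right) \left(7 + Q - 2 Q^{2}\right)$)
$\frac{1}{K{\left(-252,-76 \right)} + R{\left(P{\left(-7 \right)},-127 \right)}} = \frac{1}{\frac{1}{178} + \left(-770 - 550 + 220 \cdot 5^{2} + 5 \sqrt{5 - 127} + \sqrt{5 - 127} \left(7 - 2 \cdot 5^{2}\right)\right)} = \frac{1}{\frac{1}{178} + \left(-770 - 550 + 220 \cdot 25 + 5 \sqrt{-122} + \sqrt{-122} \left(7 - 50\right)\right)} = \frac{1}{\frac{1}{178} + \left(-770 - 550 + 5500 + 5 i \sqrt{122} + i \sqrt{122} \left(7 - 50\right)\right)} = \frac{1}{\frac{1}{178} + \left(-770 - 550 + 5500 + 5 i \sqrt{122} + i \sqrt{122} \left(-43\right)\right)} = \frac{1}{\frac{1}{178} - \left(-4180 + 38 i \sqrt{122}\right)} = \frac{1}{\frac{1}{178} + \left(4180 - 38 i \sqrt{122}\right)} = \frac{1}{\frac{744041}{178} - 38 i \sqrt{122}}$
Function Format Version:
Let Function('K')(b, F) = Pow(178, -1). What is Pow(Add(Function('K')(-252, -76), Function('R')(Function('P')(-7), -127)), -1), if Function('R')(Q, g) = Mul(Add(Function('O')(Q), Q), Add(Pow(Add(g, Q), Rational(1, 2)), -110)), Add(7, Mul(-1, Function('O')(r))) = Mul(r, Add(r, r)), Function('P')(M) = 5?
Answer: Add(Rational(132439298, 559178716593), Mul(Rational(1203992, 559178716593), I, Pow(122, Rational(1, 2)))) ≈ Add(0.00023685, Mul(2.3782e-5, I))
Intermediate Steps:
Function('K')(b, F) = Rational(1, 178)
Function('O')(r) = Add(7, Mul(-2, Pow(r, 2))) (Function('O')(r) = Add(7, Mul(-1, Mul(r, Add(r, r)))) = Add(7, Mul(-1, Mul(r, Mul(2, r)))) = Add(7, Mul(-1, Mul(2, Pow(r, 2)))) = Add(7, Mul(-2, Pow(r, 2))))
Function('R')(Q, g) = Mul(Add(-110, Pow(Add(Q, g), Rational(1, 2))), Add(7, Q, Mul(-2, Pow(Q, 2)))) (Function('R')(Q, g) = Mul(Add(Add(7, Mul(-2, Pow(Q, 2))), Q), Add(Pow(Add(g, Q), Rational(1, 2)), -110)) = Mul(Add(7, Q, Mul(-2, Pow(Q, 2))), Add(Pow(Add(Q, g), Rational(1, 2)), -110)) = Mul(Add(7, Q, Mul(-2, Pow(Q, 2))), Add(-110, Pow(Add(Q, g), Rational(1, 2)))) = Mul(Add(-110, Pow(Add(Q, g), Rational(1, 2))), Add(7, Q, Mul(-2, Pow(Q, 2)))))
Pow(Add(Function('K')(-252, -76), Function('R')(Function('P')(-7), -127)), -1) = Pow(Add(Rational(1, 178), Add(-770, Mul(-110, 5), Mul(220, Pow(5, 2)), Mul(5, Pow(Add(5, -127), Rational(1, 2))), Mul(Pow(Add(5, -127), Rational(1, 2)), Add(7, Mul(-2, Pow(5, 2)))))), -1) = Pow(Add(Rational(1, 178), Add(-770, -550, Mul(220, 25), Mul(5, Pow(-122, Rational(1, 2))), Mul(Pow(-122, Rational(1, 2)), Add(7, Mul(-2, 25))))), -1) = Pow(Add(Rational(1, 178), Add(-770, -550, 5500, Mul(5, Mul(I, Pow(122, Rational(1, 2)))), Mul(Mul(I, Pow(122, Rational(1, 2))), Add(7, -50)))), -1) = Pow(Add(Rational(1, 178), Add(-770, -550, 5500, Mul(5, I, Pow(122, Rational(1, 2))), Mul(Mul(I, Pow(122, Rational(1, 2))), -43))), -1) = Pow(Add(Rational(1, 178), Add(-770, -550, 5500, Mul(5, I, Pow(122, Rational(1, 2))), Mul(-43, I, Pow(122, Rational(1, 2))))), -1) = Pow(Add(Rational(1, 178), Add(4180, Mul(-38, I, Pow(122, Rational(1, 2))))), -1) = Pow(Add(Rational(744041, 178), Mul(-38, I, Pow(122, Rational(1, 2)))), -1)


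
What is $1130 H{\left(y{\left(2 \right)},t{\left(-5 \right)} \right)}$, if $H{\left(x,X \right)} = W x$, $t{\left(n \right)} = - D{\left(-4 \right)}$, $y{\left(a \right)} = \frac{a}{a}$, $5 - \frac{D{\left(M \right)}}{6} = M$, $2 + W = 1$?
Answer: $-1130$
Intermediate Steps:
$W = -1$ ($W = -2 + 1 = -1$)
$D{\left(M \right)} = 30 - 6 M$
$y{\left(a \right)} = 1$
$t{\left(n \right)} = -54$ ($t{\left(n \right)} = - (30 - -24) = - (30 + 24) = \left(-1\right) 54 = -54$)
$H{\left(x,X \right)} = - x$
$1130 H{\left(y{\left(2 \right)},t{\left(-5 \right)} \right)} = 1130 \left(\left(-1\right) 1\right) = 1130 \left(-1\right) = -1130$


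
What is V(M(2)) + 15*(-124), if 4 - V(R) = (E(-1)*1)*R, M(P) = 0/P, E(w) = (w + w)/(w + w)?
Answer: -1856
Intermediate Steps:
E(w) = 1 (E(w) = (2*w)/((2*w)) = (2*w)*(1/(2*w)) = 1)
M(P) = 0
V(R) = 4 - R (V(R) = 4 - 1*1*R = 4 - R)
V(M(2)) + 15*(-124) = (4 - 1*0) + 15*(-124) = (4 + 0) - 1860 = 4 - 1860 = -1856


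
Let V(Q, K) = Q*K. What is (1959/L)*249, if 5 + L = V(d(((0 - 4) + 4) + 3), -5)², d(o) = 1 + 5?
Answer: 487791/895 ≈ 545.02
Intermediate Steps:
d(o) = 6
V(Q, K) = K*Q
L = 895 (L = -5 + (-5*6)² = -5 + (-30)² = -5 + 900 = 895)
(1959/L)*249 = (1959/895)*249 = 487791/895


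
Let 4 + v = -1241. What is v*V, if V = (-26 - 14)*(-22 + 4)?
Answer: -896400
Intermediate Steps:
v = -1245 (v = -4 - 1241 = -1245)
V = 720 (V = -40*(-18) = 720)
v*V = -1245*720 = -896400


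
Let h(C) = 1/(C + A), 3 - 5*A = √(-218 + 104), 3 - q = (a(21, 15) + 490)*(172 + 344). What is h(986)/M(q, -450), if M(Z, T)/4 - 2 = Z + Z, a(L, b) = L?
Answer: -24665/51330827537728 - 5*I*√114/51330827537728 ≈ -4.8051e-10 - 1.04e-12*I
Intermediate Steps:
q = -263673 (q = 3 - (21 + 490)*(172 + 344) = 3 - 511*516 = 3 - 1*263676 = 3 - 263676 = -263673)
M(Z, T) = 8 + 8*Z (M(Z, T) = 8 + 4*(Z + Z) = 8 + 4*(2*Z) = 8 + 8*Z)
A = ⅗ - I*√114/5 (A = ⅗ - √(-218 + 104)/5 = ⅗ - I*√114/5 ≈ 0.6 - 2.1354*I)
h(C) = 1/(⅗ + C - I*√114/5) (h(C) = 1/(C + (⅗ - I*√114/5)) = 1/(⅗ + C - I*√114/5))
h(986)/M(q, -450) = (5/(3 + 5*986 - I*√114))/(8 + 8*(-263673)) = (5/(3 + 4930 - I*√114))/(8 - 2109384) = (5/(4933 - I*√114))/(-2109376) = (5/(4933 - I*√114))*(-1/2109376) = -5/(2109376*(4933 - I*√114))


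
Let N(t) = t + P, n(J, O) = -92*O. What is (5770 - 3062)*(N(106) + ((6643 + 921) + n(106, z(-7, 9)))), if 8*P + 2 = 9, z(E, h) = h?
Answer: 37061011/2 ≈ 1.8530e+7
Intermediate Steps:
P = 7/8 (P = -1/4 + (1/8)*9 = -1/4 + 9/8 = 7/8 ≈ 0.87500)
N(t) = 7/8 + t (N(t) = t + 7/8 = 7/8 + t)
(5770 - 3062)*(N(106) + ((6643 + 921) + n(106, z(-7, 9)))) = (5770 - 3062)*((7/8 + 106) + ((6643 + 921) - 92*9)) = 2708*(855/8 + (7564 - 828)) = 2708*(855/8 + 6736) = 2708*(54743/8) = 37061011/2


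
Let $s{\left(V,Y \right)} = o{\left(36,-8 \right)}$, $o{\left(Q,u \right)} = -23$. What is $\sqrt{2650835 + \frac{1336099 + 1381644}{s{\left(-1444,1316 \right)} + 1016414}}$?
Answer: $\frac{2 \sqrt{684612405382337787}}{1016391} \approx 1628.1$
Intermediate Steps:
$s{\left(V,Y \right)} = -23$
$\sqrt{2650835 + \frac{1336099 + 1381644}{s{\left(-1444,1316 \right)} + 1016414}} = \sqrt{2650835 + \frac{1336099 + 1381644}{-23 + 1016414}} = \sqrt{2650835 + \frac{2717743}{1016391}} = \sqrt{\frac{2694287554228}{1016391}} = \frac{2 \sqrt{684612405382337787}}{1016391}$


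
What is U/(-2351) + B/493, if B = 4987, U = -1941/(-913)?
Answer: 10703454068/1058206259 ≈ 10.115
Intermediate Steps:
U = 1941/913 (U = -1941*(-1/913) = 1941/913 ≈ 2.1260)
U/(-2351) + B/493 = (1941/913)/(-2351) + 4987/493 = (1941/913)*(-1/2351) + 4987*(1/493) = -1941/2146463 + 4987/493 = 10703454068/1058206259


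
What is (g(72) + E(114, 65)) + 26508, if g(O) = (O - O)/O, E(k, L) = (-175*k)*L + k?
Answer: -1270128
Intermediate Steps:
E(k, L) = k - 175*L*k (E(k, L) = -175*L*k + k = k - 175*L*k)
g(O) = 0 (g(O) = 0/O = 0)
(g(72) + E(114, 65)) + 26508 = (0 + 114*(1 - 175*65)) + 26508 = (0 + 114*(1 - 11375)) + 26508 = (0 + 114*(-11374)) + 26508 = (0 - 1296636) + 26508 = -1296636 + 26508 = -1270128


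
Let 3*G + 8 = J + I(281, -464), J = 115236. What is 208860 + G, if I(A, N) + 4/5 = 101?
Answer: 3709541/15 ≈ 2.4730e+5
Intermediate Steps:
I(A, N) = 501/5 (I(A, N) = -⅘ + 101 = 501/5)
G = 576641/15 (G = -8/3 + (115236 + 501/5)/3 = -8/3 + (⅓)*(576681/5) = -8/3 + 192227/5 = 576641/15 ≈ 38443.)
208860 + G = 208860 + 576641/15 = 3709541/15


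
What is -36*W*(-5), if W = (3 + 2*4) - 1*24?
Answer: -2340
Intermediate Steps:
W = -13 (W = (3 + 8) - 24 = 11 - 24 = -13)
-36*W*(-5) = -36*(-13)*(-5) = 468*(-5) = -2340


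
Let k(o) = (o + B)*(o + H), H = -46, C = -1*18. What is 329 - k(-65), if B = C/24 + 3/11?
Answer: -305315/44 ≈ -6939.0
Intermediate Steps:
C = -18
B = -21/44 (B = -18/24 + 3/11 = -18*1/24 + 3*(1/11) = -¾ + 3/11 = -21/44 ≈ -0.47727)
k(o) = (-46 + o)*(-21/44 + o) (k(o) = (o - 21/44)*(o - 46) = (-21/44 + o)*(-46 + o) = (-46 + o)*(-21/44 + o))
329 - k(-65) = 329 - (483/22 + (-65)² - 2045/44*(-65)) = 329 - (483/22 + 4225 + 132925/44) = 329 - 1*319791/44 = 329 - 319791/44 = -305315/44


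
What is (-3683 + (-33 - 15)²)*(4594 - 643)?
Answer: -5448429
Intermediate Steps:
(-3683 + (-33 - 15)²)*(4594 - 643) = (-3683 + (-48)²)*3951 = (-3683 + 2304)*3951 = -1379*3951 = -5448429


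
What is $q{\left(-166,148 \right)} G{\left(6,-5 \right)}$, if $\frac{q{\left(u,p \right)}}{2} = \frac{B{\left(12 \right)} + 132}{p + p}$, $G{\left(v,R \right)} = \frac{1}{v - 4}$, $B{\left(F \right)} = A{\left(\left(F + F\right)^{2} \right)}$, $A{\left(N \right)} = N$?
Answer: $\frac{177}{74} \approx 2.3919$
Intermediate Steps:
$B{\left(F \right)} = 4 F^{2}$ ($B{\left(F \right)} = \left(F + F\right)^{2} = \left(2 F\right)^{2} = 4 F^{2}$)
$G{\left(v,R \right)} = \frac{1}{-4 + v}$
$q{\left(u,p \right)} = \frac{708}{p}$ ($q{\left(u,p \right)} = 2 \frac{4 \cdot 12^{2} + 132}{p + p} = 2 \frac{4 \cdot 144 + 132}{2 p} = 2 \left(576 + 132\right) \frac{1}{2 p} = 2 \cdot 708 \frac{1}{2 p} = 2 \frac{354}{p} = \frac{708}{p}$)
$q{\left(-166,148 \right)} G{\left(6,-5 \right)} = \frac{708 \cdot \frac{1}{148}}{-4 + 6} = \frac{708 \cdot \frac{1}{148}}{2} = \frac{177}{37} \cdot \frac{1}{2} = \frac{177}{74}$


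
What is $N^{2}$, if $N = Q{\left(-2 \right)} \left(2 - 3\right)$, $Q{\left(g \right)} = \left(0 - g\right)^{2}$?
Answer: $16$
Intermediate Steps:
$Q{\left(g \right)} = g^{2}$ ($Q{\left(g \right)} = \left(- g\right)^{2} = g^{2}$)
$N = -4$ ($N = \left(-2\right)^{2} \left(2 - 3\right) = 4 \left(-1\right) = -4$)
$N^{2} = \left(-4\right)^{2} = 16$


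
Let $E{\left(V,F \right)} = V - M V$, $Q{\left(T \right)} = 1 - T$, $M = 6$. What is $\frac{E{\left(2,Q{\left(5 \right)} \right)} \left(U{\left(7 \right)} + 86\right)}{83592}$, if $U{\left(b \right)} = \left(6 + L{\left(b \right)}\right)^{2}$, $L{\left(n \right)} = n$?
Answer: $- \frac{425}{13932} \approx -0.030505$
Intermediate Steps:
$U{\left(b \right)} = \left(6 + b\right)^{2}$
$E{\left(V,F \right)} = - 5 V$ ($E{\left(V,F \right)} = V - 6 V = - 5 V$)
$\frac{E{\left(2,Q{\left(5 \right)} \right)} \left(U{\left(7 \right)} + 86\right)}{83592} = \frac{\left(-5\right) 2 \left(\left(6 + 7\right)^{2} + 86\right)}{83592} = - 10 \left(13^{2} + 86\right) \frac{1}{83592} = - 10 \left(169 + 86\right) \frac{1}{83592} = \left(-10\right) 255 \cdot \frac{1}{83592} = \left(-2550\right) \frac{1}{83592} = - \frac{425}{13932}$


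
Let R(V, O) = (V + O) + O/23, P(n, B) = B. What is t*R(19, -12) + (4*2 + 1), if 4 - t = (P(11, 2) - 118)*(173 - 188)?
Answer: -258457/23 ≈ -11237.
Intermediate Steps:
t = -1736 (t = 4 - (2 - 118)*(173 - 188) = 4 - (-116)*(-15) = 4 - 1*1740 = 4 - 1740 = -1736)
R(V, O) = V + 24*O/23 (R(V, O) = (O + V) + O*(1/23) = (O + V) + O/23 = V + 24*O/23)
t*R(19, -12) + (4*2 + 1) = -1736*(19 + (24/23)*(-12)) + (4*2 + 1) = -1736*(19 - 288/23) + (8 + 1) = -1736*149/23 + 9 = -258664/23 + 9 = -258457/23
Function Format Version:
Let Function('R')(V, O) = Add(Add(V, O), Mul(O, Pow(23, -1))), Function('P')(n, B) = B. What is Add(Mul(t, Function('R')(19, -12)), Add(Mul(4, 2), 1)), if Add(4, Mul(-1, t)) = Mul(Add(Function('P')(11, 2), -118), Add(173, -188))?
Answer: Rational(-258457, 23) ≈ -11237.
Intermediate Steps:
t = -1736 (t = Add(4, Mul(-1, Mul(Add(2, -118), Add(173, -188)))) = Add(4, Mul(-1, Mul(-116, -15))) = Add(4, Mul(-1, 1740)) = Add(4, -1740) = -1736)
Function('R')(V, O) = Add(V, Mul(Rational(24, 23), O)) (Function('R')(V, O) = Add(Add(O, V), Mul(O, Rational(1, 23))) = Add(Add(O, V), Mul(Rational(1, 23), O)) = Add(V, Mul(Rational(24, 23), O)))
Add(Mul(t, Function('R')(19, -12)), Add(Mul(4, 2), 1)) = Add(Mul(-1736, Add(19, Mul(Rational(24, 23), -12))), Add(Mul(4, 2), 1)) = Add(Mul(-1736, Add(19, Rational(-288, 23))), Add(8, 1)) = Add(Mul(-1736, Rational(149, 23)), 9) = Add(Rational(-258664, 23), 9) = Rational(-258457, 23)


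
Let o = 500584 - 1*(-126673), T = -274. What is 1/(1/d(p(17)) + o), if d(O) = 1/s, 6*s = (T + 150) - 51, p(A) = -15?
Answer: 6/3763367 ≈ 1.5943e-6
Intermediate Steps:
o = 627257 (o = 500584 + 126673 = 627257)
s = -175/6 (s = ((-274 + 150) - 51)/6 = (-124 - 51)/6 = (⅙)*(-175) = -175/6 ≈ -29.167)
d(O) = -6/175 (d(O) = 1/(-175/6) = -6/175)
1/(1/d(p(17)) + o) = 1/(1/(-6/175) + 627257) = 1/(-175/6 + 627257) = 1/(3763367/6) = 6/3763367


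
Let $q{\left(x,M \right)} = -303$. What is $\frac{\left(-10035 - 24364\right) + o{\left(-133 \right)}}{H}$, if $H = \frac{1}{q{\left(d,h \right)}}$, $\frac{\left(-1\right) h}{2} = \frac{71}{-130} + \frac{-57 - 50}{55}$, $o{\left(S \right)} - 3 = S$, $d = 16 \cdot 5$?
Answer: $10462287$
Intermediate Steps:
$d = 80$
$o{\left(S \right)} = 3 + S$
$h = \frac{3563}{715}$ ($h = - 2 \left(\frac{71}{-130} + \frac{-57 - 50}{55}\right) = - 2 \left(71 \left(- \frac{1}{130}\right) - \frac{107}{55}\right) = - 2 \left(- \frac{71}{130} - \frac{107}{55}\right) = \left(-2\right) \left(- \frac{3563}{1430}\right) = \frac{3563}{715} \approx 4.9832$)
$H = - \frac{1}{303}$ ($H = \frac{1}{-303} = - \frac{1}{303} \approx -0.0033003$)
$\frac{\left(-10035 - 24364\right) + o{\left(-133 \right)}}{H} = \frac{\left(-10035 - 24364\right) + \left(3 - 133\right)}{- \frac{1}{303}} = \left(-34399 - 130\right) \left(-303\right) = \left(-34529\right) \left(-303\right) = 10462287$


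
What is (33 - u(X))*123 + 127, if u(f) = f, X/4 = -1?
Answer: 4678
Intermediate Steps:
X = -4 (X = 4*(-1) = -4)
(33 - u(X))*123 + 127 = (33 - 1*(-4))*123 + 127 = (33 + 4)*123 + 127 = 37*123 + 127 = 4551 + 127 = 4678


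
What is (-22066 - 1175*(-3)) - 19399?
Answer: -37940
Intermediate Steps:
(-22066 - 1175*(-3)) - 19399 = (-22066 + 3525) - 19399 = -18541 - 19399 = -37940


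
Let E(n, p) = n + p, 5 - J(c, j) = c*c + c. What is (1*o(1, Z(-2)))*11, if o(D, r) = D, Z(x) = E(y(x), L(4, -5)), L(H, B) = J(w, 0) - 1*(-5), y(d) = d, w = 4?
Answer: 11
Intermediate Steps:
J(c, j) = 5 - c - c² (J(c, j) = 5 - (c*c + c) = 5 - (c² + c) = 5 - (c + c²) = 5 + (-c - c²) = 5 - c - c²)
L(H, B) = -10 (L(H, B) = (5 - 1*4 - 1*4²) - 1*(-5) = (5 - 4 - 1*16) + 5 = (5 - 4 - 16) + 5 = -15 + 5 = -10)
Z(x) = -10 + x (Z(x) = x - 10 = -10 + x)
(1*o(1, Z(-2)))*11 = (1*1)*11 = 1*11 = 11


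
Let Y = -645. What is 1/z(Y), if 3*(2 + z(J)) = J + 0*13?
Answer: -1/217 ≈ -0.0046083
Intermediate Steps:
z(J) = -2 + J/3 (z(J) = -2 + (J + 0*13)/3 = -2 + (J + 0)/3 = -2 + J/3)
1/z(Y) = 1/(-2 + (⅓)*(-645)) = 1/(-2 - 215) = 1/(-217) = -1/217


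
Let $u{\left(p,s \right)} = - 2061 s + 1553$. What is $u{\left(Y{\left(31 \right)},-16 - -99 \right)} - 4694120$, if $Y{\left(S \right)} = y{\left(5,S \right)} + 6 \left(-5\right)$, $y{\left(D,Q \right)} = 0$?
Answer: $-4863630$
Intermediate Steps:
$Y{\left(S \right)} = -30$ ($Y{\left(S \right)} = 0 + 6 \left(-5\right) = 0 - 30 = -30$)
$u{\left(p,s \right)} = 1553 - 2061 s$
$u{\left(Y{\left(31 \right)},-16 - -99 \right)} - 4694120 = \left(1553 - 2061 \left(-16 - -99\right)\right) - 4694120 = \left(1553 - 2061 \left(-16 + 99\right)\right) - 4694120 = \left(1553 - 171063\right) - 4694120 = -169510 - 4694120 = -4863630$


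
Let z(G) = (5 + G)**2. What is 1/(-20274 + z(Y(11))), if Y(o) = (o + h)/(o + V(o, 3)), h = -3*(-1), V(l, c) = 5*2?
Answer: -9/182177 ≈ -4.9402e-5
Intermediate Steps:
V(l, c) = 10
h = 3
Y(o) = (3 + o)/(10 + o) (Y(o) = (o + 3)/(o + 10) = (3 + o)/(10 + o))
1/(-20274 + z(Y(11))) = 1/(-20274 + (5 + (3 + 11)/(10 + 11))**2) = 1/(-20274 + (5 + 14/21)**2) = 1/(-20274 + (5 + (1/21)*14)**2) = 1/(-20274 + (5 + 2/3)**2) = 1/(-20274 + (17/3)**2) = 1/(-20274 + 289/9) = 1/(-182177/9) = -9/182177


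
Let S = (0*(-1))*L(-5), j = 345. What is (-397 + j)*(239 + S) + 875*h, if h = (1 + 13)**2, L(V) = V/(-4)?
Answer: 159072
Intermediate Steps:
L(V) = -V/4 (L(V) = V*(-1/4) = -V/4)
S = 0 (S = (0*(-1))*(-1/4*(-5)) = 0*(5/4) = 0)
h = 196 (h = 14**2 = 196)
(-397 + j)*(239 + S) + 875*h = (-397 + 345)*(239 + 0) + 875*196 = -52*239 + 171500 = -12428 + 171500 = 159072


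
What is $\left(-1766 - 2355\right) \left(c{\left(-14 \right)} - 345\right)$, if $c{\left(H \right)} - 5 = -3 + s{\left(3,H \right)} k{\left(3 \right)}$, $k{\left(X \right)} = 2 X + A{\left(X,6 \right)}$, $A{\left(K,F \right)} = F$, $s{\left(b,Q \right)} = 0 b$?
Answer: $1413503$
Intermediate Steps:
$s{\left(b,Q \right)} = 0$
$k{\left(X \right)} = 6 + 2 X$ ($k{\left(X \right)} = 2 X + 6 = 6 + 2 X$)
$c{\left(H \right)} = 2$ ($c{\left(H \right)} = 5 - \left(3 + 0 \left(6 + 2 \cdot 3\right)\right) = 5 - \left(3 + 0 \left(6 + 6\right)\right) = 5 + \left(-3 + 0 \cdot 12\right) = 5 + \left(-3 + 0\right) = 5 - 3 = 2$)
$\left(-1766 - 2355\right) \left(c{\left(-14 \right)} - 345\right) = \left(-1766 - 2355\right) \left(2 - 345\right) = \left(-4121\right) \left(-343\right) = 1413503$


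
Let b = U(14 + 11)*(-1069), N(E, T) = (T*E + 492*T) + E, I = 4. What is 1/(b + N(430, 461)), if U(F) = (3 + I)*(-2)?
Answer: 1/440438 ≈ 2.2705e-6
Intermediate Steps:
U(F) = -14 (U(F) = (3 + 4)*(-2) = 7*(-2) = -14)
N(E, T) = E + 492*T + E*T (N(E, T) = (E*T + 492*T) + E = (492*T + E*T) + E = E + 492*T + E*T)
b = 14966 (b = -14*(-1069) = 14966)
1/(b + N(430, 461)) = 1/(14966 + (430 + 492*461 + 430*461)) = 1/(14966 + (430 + 226812 + 198230)) = 1/(14966 + 425472) = 1/440438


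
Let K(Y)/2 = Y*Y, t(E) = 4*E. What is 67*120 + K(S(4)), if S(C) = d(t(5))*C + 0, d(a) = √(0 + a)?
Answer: 8680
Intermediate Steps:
d(a) = √a
S(C) = 2*C*√5 (S(C) = √(4*5)*C + 0 = √20*C + 0 = (2*√5)*C + 0 = 2*C*√5 + 0 = 2*C*√5)
K(Y) = 2*Y² (K(Y) = 2*(Y*Y) = 2*Y²)
67*120 + K(S(4)) = 67*120 + 2*(2*4*√5)² = 8040 + 2*(8*√5)² = 8040 + 2*320 = 8040 + 640 = 8680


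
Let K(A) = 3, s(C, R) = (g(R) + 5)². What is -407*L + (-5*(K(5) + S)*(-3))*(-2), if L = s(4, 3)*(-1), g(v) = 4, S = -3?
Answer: 32967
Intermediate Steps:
s(C, R) = 81 (s(C, R) = (4 + 5)² = 9² = 81)
L = -81 (L = 81*(-1) = -81)
-407*L + (-5*(K(5) + S)*(-3))*(-2) = -407*(-81) + (-5*(3 - 3)*(-3))*(-2) = 32967 + (-5*0*(-3))*(-2) = 32967 + (0*(-3))*(-2) = 32967 + 0*(-2) = 32967 + 0 = 32967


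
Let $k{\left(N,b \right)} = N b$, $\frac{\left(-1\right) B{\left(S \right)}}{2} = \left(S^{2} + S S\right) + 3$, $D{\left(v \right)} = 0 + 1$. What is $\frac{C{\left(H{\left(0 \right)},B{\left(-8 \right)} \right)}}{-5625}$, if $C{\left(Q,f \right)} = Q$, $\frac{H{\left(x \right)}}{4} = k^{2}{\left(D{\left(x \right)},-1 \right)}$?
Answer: $- \frac{4}{5625} \approx -0.00071111$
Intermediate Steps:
$D{\left(v \right)} = 1$
$B{\left(S \right)} = -6 - 4 S^{2}$ ($B{\left(S \right)} = - 2 \left(\left(S^{2} + S S\right) + 3\right) = - 2 \left(\left(S^{2} + S^{2}\right) + 3\right) = - 2 \left(2 S^{2} + 3\right) = - 2 \left(3 + 2 S^{2}\right) = -6 - 4 S^{2}$)
$H{\left(x \right)} = 4$ ($H{\left(x \right)} = 4 \left(1 \left(-1\right)\right)^{2} = 4 \left(-1\right)^{2} = 4 \cdot 1 = 4$)
$\frac{C{\left(H{\left(0 \right)},B{\left(-8 \right)} \right)}}{-5625} = \frac{4}{-5625} = 4 \left(- \frac{1}{5625}\right) = - \frac{4}{5625}$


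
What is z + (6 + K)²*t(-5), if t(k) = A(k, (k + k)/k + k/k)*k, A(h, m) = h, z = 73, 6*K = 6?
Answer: 1298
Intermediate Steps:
K = 1 (K = (⅙)*6 = 1)
t(k) = k² (t(k) = k*k = k²)
z + (6 + K)²*t(-5) = 73 + (6 + 1)²*(-5)² = 73 + 7²*25 = 73 + 49*25 = 73 + 1225 = 1298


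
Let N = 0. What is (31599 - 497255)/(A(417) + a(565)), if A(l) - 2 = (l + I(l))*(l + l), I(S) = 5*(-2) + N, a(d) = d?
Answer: -465656/340005 ≈ -1.3696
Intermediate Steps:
I(S) = -10 (I(S) = 5*(-2) + 0 = -10 + 0 = -10)
A(l) = 2 + 2*l*(-10 + l) (A(l) = 2 + (l - 10)*(l + l) = 2 + (-10 + l)*(2*l) = 2 + 2*l*(-10 + l))
(31599 - 497255)/(A(417) + a(565)) = (31599 - 497255)/((2 - 20*417 + 2*417²) + 565) = -465656/((2 - 8340 + 2*173889) + 565) = -465656/((2 - 8340 + 347778) + 565) = -465656/(339440 + 565) = -465656/340005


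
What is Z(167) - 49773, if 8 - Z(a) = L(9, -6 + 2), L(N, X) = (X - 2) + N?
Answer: -49768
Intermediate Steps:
L(N, X) = -2 + N + X (L(N, X) = (-2 + X) + N = -2 + N + X)
Z(a) = 5 (Z(a) = 8 - (-2 + 9 + (-6 + 2)) = 8 - (-2 + 9 - 4) = 8 - 1*3 = 8 - 3 = 5)
Z(167) - 49773 = 5 - 49773 = -49768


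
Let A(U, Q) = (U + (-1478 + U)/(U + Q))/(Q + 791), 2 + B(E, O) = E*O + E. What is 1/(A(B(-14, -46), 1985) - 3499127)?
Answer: -3626844/12690786945131 ≈ -2.8579e-7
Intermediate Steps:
B(E, O) = -2 + E + E*O (B(E, O) = -2 + (E*O + E) = -2 + (E + E*O) = -2 + E + E*O)
A(U, Q) = (U + (-1478 + U)/(Q + U))/(791 + Q)
1/(A(B(-14, -46), 1985) - 3499127) = 1/((-1478 + (-2 - 14 - 14*(-46)) + (-2 - 14 - 14*(-46))**2 + 1985*(-2 - 14 - 14*(-46)))/(1985**2 + 791*1985 + 791*(-2 - 14 - 14*(-46)) + 1985*(-2 - 14 - 14*(-46))) - 3499127) = 1/((-1478 + (-2 - 14 + 644) + (-2 - 14 + 644)**2 + 1985*(-2 - 14 + 644))/(3940225 + 1570135 + 791*(-2 - 14 + 644) + 1985*(-2 - 14 + 644)) - 3499127) = 1/((-1478 + 628 + 628**2 + 1985*628)/(3940225 + 1570135 + 791*628 + 1985*628) - 3499127) = 1/((-1478 + 628 + 394384 + 1246580)/(3940225 + 1570135 + 496748 + 1246580) - 3499127) = 1/(1640114/7253688 - 3499127) = 1/((1/7253688)*1640114 - 3499127) = 1/(820057/3626844 - 3499127) = 1/(-12690786945131/3626844) = -3626844/12690786945131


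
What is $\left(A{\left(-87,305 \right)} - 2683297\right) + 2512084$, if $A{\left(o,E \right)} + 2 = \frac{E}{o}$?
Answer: $- \frac{14896010}{87} \approx -1.7122 \cdot 10^{5}$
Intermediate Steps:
$A{\left(o,E \right)} = -2 + \frac{E}{o}$
$\left(A{\left(-87,305 \right)} - 2683297\right) + 2512084 = \left(\left(-2 + \frac{305}{-87}\right) - 2683297\right) + 2512084 = \left(\left(-2 + 305 \left(- \frac{1}{87}\right)\right) - 2683297\right) + 2512084 = \left(\left(-2 - \frac{305}{87}\right) - 2683297\right) + 2512084 = \left(- \frac{479}{87} - 2683297\right) + 2512084 = - \frac{233447318}{87} + 2512084 = - \frac{14896010}{87}$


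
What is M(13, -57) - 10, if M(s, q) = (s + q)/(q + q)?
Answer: -548/57 ≈ -9.6140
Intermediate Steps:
M(s, q) = (q + s)/(2*q) (M(s, q) = (q + s)/((2*q)) = (q + s)*(1/(2*q)) = (q + s)/(2*q))
M(13, -57) - 10 = (½)*(-57 + 13)/(-57) - 10 = (½)*(-1/57)*(-44) - 10 = 22/57 - 10 = -548/57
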